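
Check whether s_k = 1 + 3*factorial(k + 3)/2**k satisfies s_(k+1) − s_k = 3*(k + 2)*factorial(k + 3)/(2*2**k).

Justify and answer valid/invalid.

valid (s_(k+1) − s_k reduces to t_k)

s_(k+1) = 3*2**(-k - 1)*factorial(k + 4) + 1
s_(k+1) − s_k = 3*(k + 2)*factorial(k + 3)/(2*2**k)
(s_(k+1) − s_k) − t_k = 0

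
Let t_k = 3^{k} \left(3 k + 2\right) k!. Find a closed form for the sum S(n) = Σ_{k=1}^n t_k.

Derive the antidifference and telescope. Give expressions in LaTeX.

S(n) = 3 \cdot 3^{n} \left(n + 1\right)! - 3

The ratio is 3*(k + 1)*(3*k + 5)/(3*k + 2).
Take A(k)=3*k + 3, B(k)=1, C(k)=k + 2/3.
Solve (3*k + 3)·f(k+1) − (1)·f(k) = k + 2/3.
d = 0 from the (1,0,1) case.
Match coefficients ⇒ f(k) = 1/3.
R(k) = B(k−1)·f(k)/C(k) = 1/(3*k + 2); s_k = R·t_k = 3**k*factorial(k).
Δs = 3**k*(3*k + 2)*factorial(k), as required.
Σ_(k=1)^n t_k = s_(n+1) − s_(1) = (3**(n + 1)*factorial(n + 1)) − (3), i.e. 3*3**n*factorial(n + 1) - 3.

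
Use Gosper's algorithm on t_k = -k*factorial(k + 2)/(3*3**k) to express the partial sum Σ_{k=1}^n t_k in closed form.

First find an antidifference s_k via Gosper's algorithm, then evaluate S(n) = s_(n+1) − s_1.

S(n) = 2 - factorial(n + 3)/(3*3**n)

The ratio is (k + 1)*(k + 3)/(3*k).
Factor: A=k/3 + 1; B=1; C=k.
Need (k/3 + 1)·f(k+1) − (1)·f(k) = k.
deg f ≤ 0 (via 1,0,1).
Coefficient equations give f(k) = 3.
Then R = B(k−1)f/C = 3/k, so s_k = R(k)·t_k = -factorial(k + 2)/3**k.
Δs = -k*factorial(k + 2)/(3*3**k), as required.
s_(n+1) = -3**(-n - 1)*factorial(n + 3) and s_(1) = -2, so S(n) = 2 - factorial(n + 3)/(3*3**n).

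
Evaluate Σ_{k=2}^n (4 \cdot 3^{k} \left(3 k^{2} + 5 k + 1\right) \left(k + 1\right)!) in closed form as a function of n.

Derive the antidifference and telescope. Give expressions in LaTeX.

t_(k+1)/t_k = 3*(3*k**3 + 17*k**2 + 31*k + 18)/(3*k**2 + 5*k + 1).
A = 3*k + 6, B = 1, C = k**2 + 5*k/3 + 1/3.
Solve (3*k + 6)·f(k+1) − (1)·f(k) = k**2 + 5*k/3 + 1/3.
From deg A=1, deg B=0, deg C=2: d=1.
Coefficient equations give f(k) = (k - 1)/3.
Certificate R = B(k−1)f/C = (k - 1)/(3*k**2 + 5*k + 1) gives s_k = 4*3**k*(k - 1)*factorial(k + 1).
s_(k+1) − s_k = 4*3**k*(3*k**2 + 5*k + 1)*factorial(k + 1) = t_k.
Telescope: S(n) = s_(n+1) − s_(2) = 12*3**n*n*factorial(n + 2) − (216) = 12*3**n*n*factorial(n + 2) - 216.

S(n) = 12 \cdot 3^{n} n \left(n + 2\right)! - 216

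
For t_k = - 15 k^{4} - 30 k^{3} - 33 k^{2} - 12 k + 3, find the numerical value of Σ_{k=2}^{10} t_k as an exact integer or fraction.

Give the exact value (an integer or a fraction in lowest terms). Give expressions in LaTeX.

Σ = -483993

r(k) = (5*k**4 + 30*k**3 + 71*k**2 + 76*k + 29)/(5*k**4 + 10*k**3 + 11*k**2 + 4*k - 1) after simplifying.
Take A(k)=1, B(k)=1, C(k)=k**4 + 2*k**3 + 11*k**2/5 + 4*k/5 - 1/5.
Set up (1)·f(k+1) − (1)·f(k) − (k**4 + 2*k**3 + 11*k**2/5 + 4*k/5 - 1/5) = 0.
Bound: deg f ≤ 5.
Coefficient equations give f(k) = k*(3*k**4 + k**2 - 3*k - 4)/15.
So s_k = (B(k−1)f/C)·t_k = (k*(3*k**4 + k**2 - 3*k - 4)/(3*(5*k**4 + 10*k**3 + 11*k**2 + 4*k - 1)))·t_k = k*(-3*k**4 - k**2 + 3*k + 4).
Δs = -15*k**4 - 30*k**3 - 33*k**2 - 12*k + 3, as required.
Sum = s_(11) − s_(2); s_(11) = -484077, s_(2) = -84 ⇒ -483993.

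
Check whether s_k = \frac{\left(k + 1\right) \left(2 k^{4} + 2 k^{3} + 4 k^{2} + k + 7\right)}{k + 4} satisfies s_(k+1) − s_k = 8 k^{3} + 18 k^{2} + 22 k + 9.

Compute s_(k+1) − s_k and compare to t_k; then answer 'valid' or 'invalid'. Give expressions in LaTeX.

Invalid: residual \frac{3 \left(- 6 k^{4} - 48 k^{3} - 90 k^{2} - 96 k - 29\right)}{k^{2} + 9 k + 20} ≠ 0.

s_(k+1) = (2*k**5 + 14*k**4 + 42*k**3 + 67*k**2 + 62*k + 32)/(k + 5)
s_(k+1) − s_k = (8*k**5 + 72*k**4 + 200*k**3 + 297*k**2 + 233*k + 93)/(k**2 + 9*k + 20)
(s_(k+1) − s_k) − t_k = 3*(-6*k**4 - 48*k**3 - 90*k**2 - 96*k - 29)/(k**2 + 9*k + 20)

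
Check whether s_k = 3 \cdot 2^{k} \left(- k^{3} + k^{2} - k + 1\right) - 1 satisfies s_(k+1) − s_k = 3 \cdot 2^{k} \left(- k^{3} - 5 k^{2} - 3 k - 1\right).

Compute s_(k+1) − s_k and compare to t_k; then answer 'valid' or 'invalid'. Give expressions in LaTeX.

valid (s_(k+1) − s_k reduces to t_k)

s_(k+1) = 6*2**k*(-k - (k + 1)**3 + (k + 1)**2) - 1
s_(k+1) − s_k = 3*2**k*(-k**3 - 5*k**2 - 3*k - 1)
(s_(k+1) − s_k) − t_k = 0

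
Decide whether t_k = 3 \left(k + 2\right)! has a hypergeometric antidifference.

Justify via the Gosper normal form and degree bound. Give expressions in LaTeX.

No; the degree bound rules out any f.

Compute t_(k+1)/t_k: get k + 3.
Factor: A=k + 3; B=1; C=1.
Set up (k + 3)·f(k+1) − (1)·f(k) − (1) = 0.
deg f ≤ -1 (via 1,0,0).
Bound -1 < 0, so the key equation has no polynomial solution.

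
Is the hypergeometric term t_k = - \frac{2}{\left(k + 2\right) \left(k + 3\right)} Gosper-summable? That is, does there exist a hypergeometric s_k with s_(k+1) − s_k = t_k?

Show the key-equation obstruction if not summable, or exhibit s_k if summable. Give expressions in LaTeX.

Yes. s_k = - \frac{k}{k + 2}.

t_(k+1)/t_k = (k + 2)/(k + 4).
Normal form (A,B,C) = (k + 2, k + 4, 1).
Need (k + 2)·f(k+1) − (k + 3)·f(k) = 1.
Degrees (1,1,0) ⇒ d ≤ 1.
Coefficient equations give f(k) = k/2.
Get s_k = R·t_k = -k/(k + 2) with R(k) = B(k−1)f(k)/C(k) = k*(k + 3)/2.
s_(k+1) − s_k = -2/(k**2 + 5*k + 6) = t_k.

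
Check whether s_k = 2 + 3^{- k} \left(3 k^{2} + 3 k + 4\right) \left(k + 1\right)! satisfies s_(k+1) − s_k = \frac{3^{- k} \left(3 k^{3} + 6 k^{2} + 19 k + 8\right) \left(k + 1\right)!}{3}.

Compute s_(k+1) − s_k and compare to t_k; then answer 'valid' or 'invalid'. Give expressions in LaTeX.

s_(k+1) = 3**(-k - 1)*(3*k + 3*(k + 1)**2 + 7)*factorial(k + 2) + 2
s_(k+1) − s_k = (3*k**3 + 6*k**2 + 19*k + 8)*factorial(k + 1)/(3*3**k)
(s_(k+1) − s_k) − t_k = 0

valid; difference matches t_k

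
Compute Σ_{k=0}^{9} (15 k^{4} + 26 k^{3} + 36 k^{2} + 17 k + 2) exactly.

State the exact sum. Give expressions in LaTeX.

Σ = 293690

The ratio is (15*k**4 + 86*k**3 + 204*k**2 + 227*k + 96)/(15*k**4 + 26*k**3 + 36*k**2 + 17*k + 2).
Normal form (A,B,C) = (1, 1, k**4 + 26*k**3/15 + 12*k**2/5 + 17*k/15 + 2/15).
Solve (1)·f(k+1) − (1)·f(k) = k**4 + 26*k**3/15 + 12*k**2/5 + 17*k/15 + 2/15.
From deg A=0, deg B=0, deg C=4: d=5.
A polynomial solution: f(k) = k*(3*k**4 - k**3 + 4*k**2 - 3*k - 1)/15.
So s_k = (B(k−1)f/C)·t_k = (k*(3*k**4 - k**3 + 4*k**2 - 3*k - 1)/(15*k**4 + 26*k**3 + 36*k**2 + 17*k + 2))·t_k = k*(3*k**4 - k**3 + 4*k**2 - 3*k - 1).
s_(k+1) − s_k = 15*k**4 + 26*k**3 + 36*k**2 + 17*k + 2 = t_k.
Evaluate s at k=10 and k=0: 293690 and 0; difference 293690.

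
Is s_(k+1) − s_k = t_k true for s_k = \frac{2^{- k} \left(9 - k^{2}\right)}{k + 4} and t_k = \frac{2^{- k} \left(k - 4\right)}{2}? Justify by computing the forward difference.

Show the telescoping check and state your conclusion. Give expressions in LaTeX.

s_(k+1) = (9 - (k + 1)**2)/(2*2**k*(k + 5))
s_(k+1) − s_k = (k**3 + 4*k**2 - 18*k - 58)/(2*2**k*(k**2 + 9*k + 20))
(s_(k+1) − s_k) − t_k = (-k**2 - 2*k + 22)/(2*2**k*(k**2 + 9*k + 20))

Invalid: residual \frac{2^{- k} \left(- k^{2} - 2 k + 22\right)}{2 \left(k^{2} + 9 k + 20\right)} ≠ 0.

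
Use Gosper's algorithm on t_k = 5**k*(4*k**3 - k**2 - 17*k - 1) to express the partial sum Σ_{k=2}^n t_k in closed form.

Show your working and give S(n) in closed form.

S(n) = 5*5**n*n**3 - 5*5**n*n**2 - 15*5**n*n + 75

Ratio r(k) = 5*(4*k**3 + 11*k**2 - 7*k - 15)/(4*k**3 - k**2 - 17*k - 1).
Factor: A=5; B=1; C=k**3 - k**2/4 - 17*k/4 - 1/4.
Solve (5)·f(k+1) − (1)·f(k) = k**3 - k**2/4 - 17*k/4 - 1/4.
d = 3 from the (0,0,3) case.
A polynomial solution: f(k) = (k - 1)*(k**2 - 3*k - 1)/4.
Then R = B(k−1)f/C = (k - 1)*(k**2 - 3*k - 1)/(4*k**3 - k**2 - 17*k - 1), so s_k = R(k)·t_k = 5**k*(k**3 - 4*k**2 + 2*k + 1).
Δs = 5**k*(4*k**3 - k**2 - 17*k - 1), as required.
s_(n+1) = 5**(n + 1)*n*(n**2 - n - 3) and s_(2) = -75, so S(n) = 5*5**n*n**3 - 5*5**n*n**2 - 15*5**n*n + 75.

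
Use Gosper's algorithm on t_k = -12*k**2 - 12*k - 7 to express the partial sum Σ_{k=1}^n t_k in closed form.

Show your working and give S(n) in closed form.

S(n) = n*(-4*n**2 - 12*n - 15)

Ratio r(k) = (12*k**2 + 36*k + 31)/(12*k**2 + 12*k + 7).
So A=1 and B=1, with C=k**2 + k + 7/12.
Need (1)·f(k+1) − (1)·f(k) = k**2 + k + 7/12.
Bound: deg f ≤ 3.
Coefficient equations give f(k) = k*(4*k**2 + 3)/12.
So s_k = (B(k−1)f/C)·t_k = (k*(4*k**2 + 3)/(12*k**2 + 12*k + 7))·t_k = k*(-4*k**2 - 3).
Δs = -12*k**2 - 12*k - 7, as required.
s_(n+1) = -4*n**3 - 12*n**2 - 15*n - 7 and s_(1) = -7, so S(n) = n*(-4*n**2 - 12*n - 15).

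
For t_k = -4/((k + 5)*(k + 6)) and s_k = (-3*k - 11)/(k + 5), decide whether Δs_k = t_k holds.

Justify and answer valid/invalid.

s_(k+1) = (-3*k - 14)/(k + 6)
s_(k+1) − s_k = -4/(k**2 + 11*k + 30)
(s_(k+1) − s_k) − t_k = 0

valid; difference matches t_k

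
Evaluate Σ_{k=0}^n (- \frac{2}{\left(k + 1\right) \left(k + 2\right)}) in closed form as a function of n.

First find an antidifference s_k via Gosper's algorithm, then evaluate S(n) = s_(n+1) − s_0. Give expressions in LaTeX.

S(n) = \frac{2 \left(- n - 1\right)}{n + 2}

t_(k+1)/t_k = (k + 1)/(k + 3).
So A=k + 1 and B=k + 3, with C=1.
f must satisfy (k + 1)·f(k+1) − (k + 2)·f(k) = 1.
Degrees (1,1,0) ⇒ d ≤ 1.
Solve for f: f(k) = k (degree 1 ≤ 1).
Then R = B(k−1)f/C = k*(k + 2), so s_k = R(k)·t_k = -2*k/(k + 1).
Verify: -2/(k**2 + 3*k + 2) matches t_k.
Σ_(k=0)^n t_k = s_(n+1) − s_(0) = (2*(-n - 1)/(n + 2)) − (0), i.e. 2*(-n - 1)/(n + 2).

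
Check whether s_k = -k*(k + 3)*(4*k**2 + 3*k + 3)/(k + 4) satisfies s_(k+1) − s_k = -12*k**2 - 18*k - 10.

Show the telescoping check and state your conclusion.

s_(k+1) = -(k + 1)*(k + 4)*(3*k + 4*(k + 1)**2 + 6)/(k + 5)
s_(k+1) − s_k = (-12*k**4 - 118*k**3 - 349*k**2 - 371*k - 160)/(k**2 + 9*k + 20)
(s_(k+1) − s_k) − t_k = (8*k**3 + 63*k**2 + 79*k + 40)/(k**2 + 9*k + 20)

Invalid: residual (8*k**3 + 63*k**2 + 79*k + 40)/(k**2 + 9*k + 20) ≠ 0.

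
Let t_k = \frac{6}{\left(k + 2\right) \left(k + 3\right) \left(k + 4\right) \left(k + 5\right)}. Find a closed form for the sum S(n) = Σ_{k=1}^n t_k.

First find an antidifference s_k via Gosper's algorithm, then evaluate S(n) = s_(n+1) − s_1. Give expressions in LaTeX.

S(n) = \frac{n \left(n^{2} + 12 n + 47\right)}{30 \left(n^{3} + 12 n^{2} + 47 n + 60\right)}

r(k) = (k + 2)/(k + 6) after simplifying.
Factor: A=k + 2; B=k + 6; C=1.
Solve (k + 2)·f(k+1) − (k + 5)·f(k) = 1.
Degrees (1,1,0) ⇒ d ≤ 3.
Solving with deg f ≤ 3: f(k) = k*(k**2 + 9*k + 26)/72.
Certificate R = B(k−1)f/C = k*(k + 5)*(k**2 + 9*k + 26)/72 gives s_k = k*(k**2 + 9*k + 26)/(12*(k + 2)*(k + 3)*(k + 4)).
Δs = 6/(k**4 + 14*k**3 + 71*k**2 + 154*k + 120), as required.
Telescope: S(n) = s_(n+1) − s_(1) = (n**3 + 12*n**2 + 47*n + 36)/(12*(n**3 + 12*n**2 + 47*n + 60)) − (1/20) = n*(n**2 + 12*n + 47)/(30*(n**3 + 12*n**2 + 47*n + 60)).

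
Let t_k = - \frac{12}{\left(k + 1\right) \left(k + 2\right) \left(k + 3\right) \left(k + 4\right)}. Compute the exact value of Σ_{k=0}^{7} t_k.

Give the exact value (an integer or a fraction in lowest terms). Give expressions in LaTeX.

r(k) = (k + 1)/(k + 5) after simplifying.
A = k + 1, B = k + 5, C = 1.
f must satisfy (k + 1)·f(k+1) − (k + 4)·f(k) = 1.
From deg A=1, deg B=1, deg C=0: d=3.
Match coefficients ⇒ f(k) = k*(k**2 + 6*k + 11)/18.
R(k) = B(k−1)·f(k)/C(k) = k*(k + 4)*(k**2 + 6*k + 11)/18; s_k = R·t_k = 2*k*(-k**2 - 6*k - 11)/(3*(k + 1)*(k + 2)*(k + 3)).
Δs = -12/(k**4 + 10*k**3 + 35*k**2 + 50*k + 24), as required.
Evaluate s at k=8 and k=0: -328/495 and 0; difference -328/495.

Σ = -328/495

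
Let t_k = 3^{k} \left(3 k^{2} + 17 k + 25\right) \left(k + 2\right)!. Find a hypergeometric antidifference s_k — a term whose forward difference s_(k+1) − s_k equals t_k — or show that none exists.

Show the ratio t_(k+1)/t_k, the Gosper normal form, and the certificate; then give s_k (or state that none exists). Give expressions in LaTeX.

s_k = 3^{k} \left(k + 2\right) \left(k + 2\right)!

Step 1: r(k) = 3*(3*k**3 + 32*k**2 + 114*k + 135)/(3*k**2 + 17*k + 25).
So A=3*k + 9 and B=1, with C=k**2 + 17*k/3 + 25/3.
f must satisfy (3*k + 9)·f(k+1) − (1)·f(k) = k**2 + 17*k/3 + 25/3.
d = 1 from the (1,0,2) case.
Coefficient equations give f(k) = (k + 2)/3.
So s_k = (B(k−1)f/C)·t_k = ((k + 2)/(3*k**2 + 17*k + 25))·t_k = 3**k*(k + 2)*factorial(k + 2).
Verify: 3**k*(3*k**2 + 17*k + 25)*factorial(k + 2) matches t_k.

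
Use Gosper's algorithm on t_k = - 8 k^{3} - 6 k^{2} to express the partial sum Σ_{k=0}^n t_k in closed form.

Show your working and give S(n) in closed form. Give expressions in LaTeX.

S(n) = n \left(- 2 n^{3} - 6 n^{2} - 5 n - 1\right)

t_(k+1)/t_k = (k + 1)**2*(4*k + 7)/(k**2*(4*k + 3)).
Factor: A=1; B=1; C=k**3 + 3*k**2/4.
f must satisfy (1)·f(k+1) − (1)·f(k) = k**3 + 3*k**2/4.
From deg A=0, deg B=0, deg C=3: d=4.
Coefficient equations give f(k) = k*(k - 1)*(2*k**2 - 1)/8.
So s_k = (B(k−1)f/C)·t_k = ((k - 1)*(2*k**2 - 1)/(2*k*(4*k + 3)))·t_k = k*(-2*k**3 + 2*k**2 + k - 1).
s_(k+1) − s_k = k**2*(-8*k - 6) = t_k.
Σ_(k=0)^n t_k = s_(n+1) − s_(0) = (n*(-2*n**3 - 6*n**2 - 5*n - 1)) − (0), i.e. n*(-2*n**3 - 6*n**2 - 5*n - 1).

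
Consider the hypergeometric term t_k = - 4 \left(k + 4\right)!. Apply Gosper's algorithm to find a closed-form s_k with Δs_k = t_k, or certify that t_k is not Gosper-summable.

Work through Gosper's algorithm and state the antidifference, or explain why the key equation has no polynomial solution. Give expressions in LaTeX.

Step 1: r(k) = k + 5.
A = k + 5, B = 1, C = 1.
Need (k + 5)·f(k+1) − (1)·f(k) = 1.
Bound: deg f ≤ -1.
Bound -1 < 0, so the key equation has no polynomial solution.

none — t_k is not Gosper-summable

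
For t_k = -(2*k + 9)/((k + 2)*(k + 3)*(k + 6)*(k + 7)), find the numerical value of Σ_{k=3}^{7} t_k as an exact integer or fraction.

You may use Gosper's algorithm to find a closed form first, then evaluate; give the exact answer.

Σ = -19/1260

The ratio is (k + 2)*(k + 6)*(2*k + 11)/((k + 4)*(k + 8)*(2*k + 9)).
So A=k + 2 and B=k + 8, with C=k**3 + 27*k**2/2 + 121*k/2 + 90.
Need (k + 2)·f(k+1) − (k + 7)·f(k) = k**3 + 27*k**2/2 + 121*k/2 + 90.
Degrees (1,1,3) ⇒ d ≤ 5.
A polynomial solution: f(k) = k*(k + 3)*(k + 4)*(k + 5)*(k + 8)/24.
Get s_k = R·t_k = k*(-k - 8)/(12*(k**2 + 8*k + 12)) with R(k) = B(k−1)f(k)/C(k) = k*(k + 3)*(k + 7)*(k + 8)/(12*(2*k + 9)).
s_(k+1) − s_k = (-2*k - 9)/(k**4 + 18*k**3 + 113*k**2 + 288*k + 252) = t_k.
Telescoping: Σ = s_(8) − s_(3) = -8/105 − (-11/180) = -19/1260.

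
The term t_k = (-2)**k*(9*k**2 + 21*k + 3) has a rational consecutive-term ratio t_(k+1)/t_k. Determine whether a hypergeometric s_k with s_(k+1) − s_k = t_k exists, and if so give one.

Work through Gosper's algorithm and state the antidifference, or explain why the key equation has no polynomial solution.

s_k = 3*(-2)**k*(-k**2 - k + 1)

Compute t_(k+1)/t_k: get 2*(-3*k**2 - 13*k - 11)/(3*k**2 + 7*k + 1).
So A=-2 and B=1, with C=k**2 + 7*k/3 + 1/3.
Need (-2)·f(k+1) − (1)·f(k) = k**2 + 7*k/3 + 1/3.
Degrees (0,0,2) ⇒ d ≤ 2.
A polynomial solution: f(k) = -(k**2 + k - 1)/3.
So s_k = (B(k−1)f/C)·t_k = (-(k**2 + k - 1)/(3*k**2 + 7*k + 1))·t_k = 3*(-2)**k*(-k**2 - k + 1).
Check: Δs_k = (-2)**k*(9*k**2 + 21*k + 3). ✓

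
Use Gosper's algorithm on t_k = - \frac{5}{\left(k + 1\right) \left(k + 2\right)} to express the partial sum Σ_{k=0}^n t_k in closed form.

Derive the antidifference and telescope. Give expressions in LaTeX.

r(k) = (k + 1)/(k + 3) after simplifying.
Gosper form: A/B · C(k+1)/C(k) with A=k + 1, B=k + 3, C=1.
Key eq: (k + 1)·f(k+1) = (k + 2)·f(k) + (1).
deg f ≤ 1 (via 1,1,0).
A polynomial solution: f(k) = k.
So s_k = (B(k−1)f/C)·t_k = (k*(k + 2))·t_k = -5*k/(k + 1).
Verify: -5/(k**2 + 3*k + 2) matches t_k.
Evaluate: s_(n+1) = 5*(-n - 1)/(n + 2); subtract s_(0) = 0 ⇒ S(n) = 5*(-n - 1)/(n + 2).

S(n) = \frac{5 \left(- n - 1\right)}{n + 2}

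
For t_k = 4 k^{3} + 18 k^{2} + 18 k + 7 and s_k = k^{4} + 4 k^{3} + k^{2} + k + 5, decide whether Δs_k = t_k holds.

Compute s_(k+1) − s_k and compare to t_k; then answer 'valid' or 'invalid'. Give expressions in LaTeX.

Valid — Δs_k = t_k.

s_(k+1) = k**4 + 8*k**3 + 19*k**2 + 19*k + 12
s_(k+1) − s_k = 4*k**3 + 18*k**2 + 18*k + 7
(s_(k+1) − s_k) − t_k = 0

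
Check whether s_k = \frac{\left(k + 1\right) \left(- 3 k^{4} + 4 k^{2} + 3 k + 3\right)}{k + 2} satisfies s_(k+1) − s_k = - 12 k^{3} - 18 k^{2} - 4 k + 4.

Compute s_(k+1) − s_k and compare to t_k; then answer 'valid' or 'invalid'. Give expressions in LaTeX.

s_(k+1) = (k + 2)*(3*k - 3*(k + 1)**4 + 4*(k + 1)**2 + 6)/(k + 3)
s_(k+1) − s_k = (-12*k**5 - 69*k**4 - 124*k**3 - 80*k**2 + 3*k + 19)/(k**2 + 5*k + 6)
(s_(k+1) − s_k) − t_k = (9*k**4 + 42*k**3 + 44*k**2 + 7*k - 5)/(k**2 + 5*k + 6)

Invalid: residual \frac{9 k^{4} + 42 k^{3} + 44 k^{2} + 7 k - 5}{k^{2} + 5 k + 6} ≠ 0.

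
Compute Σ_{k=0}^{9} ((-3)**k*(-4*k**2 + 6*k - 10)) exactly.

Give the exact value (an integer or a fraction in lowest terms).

Σ = 4369622

Ratio r(k) = 3*(3*k - 2*(k + 1)**2 - 2)/(2*k**2 - 3*k + 5).
So A=-3 and B=1, with C=k**2 - 3*k/2 + 5/2.
Solve (-3)·f(k+1) − (1)·f(k) = k**2 - 3*k/2 + 5/2.
From deg A=0, deg B=0, deg C=2: d=2.
Coefficient equations give f(k) = -(k**2 - 3*k + 4)/4.
Then R = B(k−1)f/C = -(k**2 - 3*k + 4)/(2*(2*k**2 - 3*k + 5)), so s_k = R(k)·t_k = (-3)**k*(k**2 - 3*k + 4).
Δs = (-3)**k*(-4*k**2 + 6*k - 10), as required.
Σ_(k=0)^(9) t_k = s_(10) − s_(0) = 4369626 − (4) = 4369622.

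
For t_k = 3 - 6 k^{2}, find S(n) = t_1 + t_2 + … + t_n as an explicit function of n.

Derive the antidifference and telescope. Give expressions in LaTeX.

S(n) = n \left(- 2 n^{2} - 3 n + 2\right)

Compute t_(k+1)/t_k: get (2*(k + 1)**2 - 1)/(2*k**2 - 1).
Normal form (A,B,C) = (1, 1, k**2 - 1/2).
Need (1)·f(k+1) − (1)·f(k) = k**2 - 1/2.
From deg A=0, deg B=0, deg C=2: d=3.
Solving with deg f ≤ 3: f(k) = k*(k - 2)*(2*k + 1)/6.
Get s_k = R·t_k = k*(-2*k**2 + 3*k + 2) with R(k) = B(k−1)f(k)/C(k) = k*(k - 2)*(2*k + 1)/(3*(2*k**2 - 1)).
Verify: 3 - 6*k**2 matches t_k.
Telescope: S(n) = s_(n+1) − s_(1) = -2*n**3 - 3*n**2 + 2*n + 3 − (3) = n*(-2*n**2 - 3*n + 2).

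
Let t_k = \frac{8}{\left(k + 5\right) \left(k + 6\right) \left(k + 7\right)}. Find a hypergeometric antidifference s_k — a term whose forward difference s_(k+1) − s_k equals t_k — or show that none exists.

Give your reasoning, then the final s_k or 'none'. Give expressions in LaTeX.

s_k = \frac{2 k \left(k + 11\right)}{15 \left(k + 5\right) \left(k + 6\right)}

The ratio is (k + 5)/(k + 8).
So A=k + 5 and B=k + 8, with C=1.
Set up (k + 5)·f(k+1) − (k + 7)·f(k) − (1) = 0.
deg f ≤ 2 (via 1,1,0).
Coefficient equations give f(k) = k*(k + 11)/60.
Then R = B(k−1)f/C = k*(k + 7)*(k + 11)/60, so s_k = R(k)·t_k = 2*k*(k + 11)/(15*(k + 5)*(k + 6)).
Δs = 8/(k**3 + 18*k**2 + 107*k + 210), as required.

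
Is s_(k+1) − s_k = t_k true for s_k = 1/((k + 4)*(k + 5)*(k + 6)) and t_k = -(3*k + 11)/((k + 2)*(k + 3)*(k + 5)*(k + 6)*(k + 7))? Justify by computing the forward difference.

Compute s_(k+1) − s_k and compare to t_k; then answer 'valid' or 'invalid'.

Invalid: residual 2*(4*k + 13)/(k**6 + 27*k**5 + 295*k**4 + 1665*k**3 + 5104*k**2 + 8028*k + 5040) ≠ 0.

s_(k+1) = 1/((k + 5)*(k + 6)*(k + 7))
s_(k+1) − s_k = -3/((k + 4)*(k + 5)*(k + 6)*(k + 7))
(s_(k+1) − s_k) − t_k = 2*(4*k + 13)/(k**6 + 27*k**5 + 295*k**4 + 1665*k**3 + 5104*k**2 + 8028*k + 5040)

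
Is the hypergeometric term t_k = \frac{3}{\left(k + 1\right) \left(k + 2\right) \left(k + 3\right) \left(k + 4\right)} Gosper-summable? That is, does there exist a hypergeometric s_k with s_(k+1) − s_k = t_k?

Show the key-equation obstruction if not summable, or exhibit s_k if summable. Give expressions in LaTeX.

Step 1: r(k) = (k + 1)/(k + 5).
Normal form (A,B,C) = (k + 1, k + 5, 1).
Key eq: (k + 1)·f(k+1) = (k + 4)·f(k) + (1).
deg f ≤ 3 (via 1,1,0).
Solve for f: f(k) = k*(k**2 + 6*k + 11)/18 (degree 3 ≤ 3).
So s_k = (B(k−1)f/C)·t_k = (k*(k + 4)*(k**2 + 6*k + 11)/18)·t_k = k*(k**2 + 6*k + 11)/(6*(k + 1)*(k + 2)*(k + 3)).
Δs = 3/(k**4 + 10*k**3 + 35*k**2 + 50*k + 24), as required.

Yes. s_k = \frac{k \left(k^{2} + 6 k + 11\right)}{6 \left(k + 1\right) \left(k + 2\right) \left(k + 3\right)}.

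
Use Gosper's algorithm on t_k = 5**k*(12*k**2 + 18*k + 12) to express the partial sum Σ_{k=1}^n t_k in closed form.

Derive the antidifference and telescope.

S(n) = 15*5**n*n**2 + 15*5**n*n + 15*5**n - 15

Ratio r(k) = 5*(2*k**2 + 7*k + 7)/(2*k**2 + 3*k + 2).
So A=5 and B=1, with C=k**2 + 3*k/2 + 1.
Set up (5)·f(k+1) − (1)·f(k) − (k**2 + 3*k/2 + 1) = 0.
Bound: deg f ≤ 2.
A polynomial solution: f(k) = (k**2 - k + 1)/4.
Get s_k = R·t_k = 3*5**k*(k**2 - k + 1) with R(k) = B(k−1)f(k)/C(k) = (k**2 - k + 1)/(2*(2*k**2 + 3*k + 2)).
Verify: 5**k*(12*k**2 + 18*k + 12) matches t_k.
Σ_(k=1)^n t_k = s_(n+1) − s_(1) = (15*5**n*(n**2 + n + 1)) − (15), i.e. 15*5**n*n**2 + 15*5**n*n + 15*5**n - 15.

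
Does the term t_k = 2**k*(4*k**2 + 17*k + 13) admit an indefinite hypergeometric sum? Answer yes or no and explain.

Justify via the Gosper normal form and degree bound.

Yes. s_k = 2**k*(4*k**2 + k + 3).

The ratio is 2*(4*k**2 + 25*k + 34)/(4*k**2 + 17*k + 13).
So A=2 and B=1, with C=k**2 + 17*k/4 + 13/4.
Need (2)·f(k+1) − (1)·f(k) = k**2 + 17*k/4 + 13/4.
Bound: deg f ≤ 2.
Match coefficients ⇒ f(k) = (4*k**2 + k + 3)/4.
Then R = B(k−1)f/C = (4*k**2 + k + 3)/((k + 1)*(4*k + 13)), so s_k = R(k)·t_k = 2**k*(4*k**2 + k + 3).
Δs = 2**k*(4*k**2 + 17*k + 13), as required.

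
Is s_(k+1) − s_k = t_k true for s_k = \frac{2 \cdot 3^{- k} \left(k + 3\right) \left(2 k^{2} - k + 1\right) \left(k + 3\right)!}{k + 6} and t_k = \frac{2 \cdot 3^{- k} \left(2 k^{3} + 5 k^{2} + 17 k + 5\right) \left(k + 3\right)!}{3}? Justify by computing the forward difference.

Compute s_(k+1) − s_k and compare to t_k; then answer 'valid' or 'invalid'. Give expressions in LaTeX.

Invalid: residual - \frac{2 \cdot 3^{- k} \left(2 k^{4} + 17 k^{3} + 41 k^{2} + 110 k + 27\right) \left(k + 3\right)!}{\left(k + 6\right) \left(k + 7\right)} ≠ 0.

s_(k+1) = 2*(k + 4)*(2*k**2 + 3*k + 2)*factorial(k + 4)/(3*3**k*(k + 7))
s_(k+1) − s_k = 2*(2*k**5 + 25*k**4 + 115*k**3 + 313*k**2 + 449*k + 129)*factorial(k + 3)/(3*3**k*(k + 6)*(k + 7))
(s_(k+1) − s_k) − t_k = -2*(2*k**4 + 17*k**3 + 41*k**2 + 110*k + 27)*factorial(k + 3)/(3**k*(k + 6)*(k + 7))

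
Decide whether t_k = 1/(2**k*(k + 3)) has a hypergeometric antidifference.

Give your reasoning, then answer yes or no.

Ratio r(k) = (k + 3)/(2*(k + 4)).
Gosper form: A/B · C(k+1)/C(k) with A=k/2 + 3/2, B=k + 4, C=1.
Set up (k/2 + 3/2)·f(k+1) − (k + 3)·f(k) − (1) = 0.
Bound: deg f ≤ -1.
d = -1 < 0 ⇒ no nonzero polynomial f; not summable.

No — negative degree bound, so no certificate f.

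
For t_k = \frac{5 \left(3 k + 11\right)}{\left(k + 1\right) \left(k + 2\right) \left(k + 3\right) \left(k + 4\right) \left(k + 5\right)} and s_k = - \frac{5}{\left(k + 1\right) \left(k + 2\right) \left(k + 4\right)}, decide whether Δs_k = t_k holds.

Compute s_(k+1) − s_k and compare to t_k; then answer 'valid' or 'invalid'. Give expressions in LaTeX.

valid; difference matches t_k

s_(k+1) = -5/((k + 2)*(k + 3)*(k + 5))
s_(k+1) − s_k = 5*(3*k + 11)/(k**5 + 15*k**4 + 85*k**3 + 225*k**2 + 274*k + 120)
(s_(k+1) − s_k) − t_k = 0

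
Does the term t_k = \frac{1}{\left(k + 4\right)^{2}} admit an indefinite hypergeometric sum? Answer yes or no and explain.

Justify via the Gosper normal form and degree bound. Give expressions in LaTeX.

No — t_k has no hypergeometric antidifference.

r(k) = (k + 4)**2/(k + 5)**2 after simplifying.
Factor: A=k**2 + 8*k + 16; B=k**2 + 10*k + 25; C=1.
Key eq: (k**2 + 8*k + 16)·f(k+1) = (k**2 + 8*k + 16)·f(k) + (1).
deg f ≤ 0 (via 2,2,0).
Put f(k) = c0: A·f(k+1) − B(k−1)·f(k) − C = -1; need -1 = 0 — inconsistent ⇒ no f, not summable.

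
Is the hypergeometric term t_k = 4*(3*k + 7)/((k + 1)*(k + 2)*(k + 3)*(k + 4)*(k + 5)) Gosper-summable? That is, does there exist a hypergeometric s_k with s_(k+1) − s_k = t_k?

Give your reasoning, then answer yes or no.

Compute t_(k+1)/t_k: get (k + 1)*(3*k + 10)/((k + 6)*(3*k + 7)).
Gosper form: A/B · C(k+1)/C(k) with A=k + 1, B=k + 6, C=k + 7/3.
Solve (k + 1)·f(k+1) − (k + 5)·f(k) = k + 7/3.
Bound: deg f ≤ 4.
Coefficient equations give f(k) = k*(k + 2)*(k**2 + 8*k + 19)/36.
R(k) = B(k−1)·f(k)/C(k) = k*(k + 2)*(k + 5)*(k**2 + 8*k + 19)/(12*(3*k + 7)); s_k = R·t_k = k*(k**2 + 8*k + 19)/(3*(k**3 + 8*k**2 + 19*k + 12)).
Δs = 4*(3*k + 7)/(k**5 + 15*k**4 + 85*k**3 + 225*k**2 + 274*k + 120), as required.

Yes. s_k = k*(k**2 + 8*k + 19)/(3*(k**3 + 8*k**2 + 19*k + 12)).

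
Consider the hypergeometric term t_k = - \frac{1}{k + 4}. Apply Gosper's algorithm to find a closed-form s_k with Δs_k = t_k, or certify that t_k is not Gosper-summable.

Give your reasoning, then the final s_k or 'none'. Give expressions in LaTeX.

The ratio is (k + 4)/(k + 5).
Gosper form: A/B · C(k+1)/C(k) with A=k + 4, B=k + 5, C=1.
Need (k + 4)·f(k+1) − (k + 4)·f(k) = 1.
deg f ≤ 0 (via 1,1,0).
f = c0 ⇒ A·f(k+1) − B(k−1)·f(k) − C = -1. The system {-1 = 0} is inconsistent; no antidifference.

not Gosper-summable; s_k does not exist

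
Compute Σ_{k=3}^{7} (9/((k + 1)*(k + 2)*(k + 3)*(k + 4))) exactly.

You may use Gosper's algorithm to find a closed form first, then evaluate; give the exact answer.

r(k) = (k + 1)/(k + 5) after simplifying.
Factor: A=k + 1; B=k + 5; C=1.
Need (k + 1)·f(k+1) − (k + 4)·f(k) = 1.
Bound: deg f ≤ 3.
Solve for f: f(k) = k*(k**2 + 6*k + 11)/18 (degree 3 ≤ 3).
R(k) = B(k−1)·f(k)/C(k) = k*(k + 4)*(k**2 + 6*k + 11)/18; s_k = R·t_k = k*(k**2 + 6*k + 11)/(2*(k + 1)*(k + 2)*(k + 3)).
Δs = 9/(k**4 + 10*k**3 + 35*k**2 + 50*k + 24), as required.
Σ_(k=3)^(7) t_k = s_(8) − s_(3) = 82/165 − (19/40) = 29/1320.

Σ = 29/1320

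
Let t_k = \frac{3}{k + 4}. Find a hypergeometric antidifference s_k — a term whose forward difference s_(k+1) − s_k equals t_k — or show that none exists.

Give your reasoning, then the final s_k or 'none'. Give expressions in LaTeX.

none (Gosper's algorithm certifies no s_k)

Ratio r(k) = (k + 4)/(k + 5).
Factor: A=k + 4; B=k + 5; C=1.
Need (k + 4)·f(k+1) − (k + 4)·f(k) = 1.
From deg A=1, deg B=1, deg C=0: d=0.
Put f(k) = c0: A·f(k+1) − B(k−1)·f(k) − C = -1; need -1 = 0 — inconsistent ⇒ no f, not summable.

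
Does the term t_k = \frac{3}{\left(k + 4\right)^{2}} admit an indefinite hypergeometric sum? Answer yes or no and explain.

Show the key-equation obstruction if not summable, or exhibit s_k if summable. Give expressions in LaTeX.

t_(k+1)/t_k = (k + 4)**2/(k + 5)**2.
Factor: A=k**2 + 8*k + 16; B=k**2 + 10*k + 25; C=1.
Set up (k**2 + 8*k + 16)·f(k+1) − (k**2 + 8*k + 16)·f(k) − (1) = 0.
Degrees (2,2,0) ⇒ d ≤ 0.
Write f(k) = c0. Then LHS − RHS = -1, requiring -1 = 0: contradictory. No certificate.

No — t_k has no hypergeometric antidifference.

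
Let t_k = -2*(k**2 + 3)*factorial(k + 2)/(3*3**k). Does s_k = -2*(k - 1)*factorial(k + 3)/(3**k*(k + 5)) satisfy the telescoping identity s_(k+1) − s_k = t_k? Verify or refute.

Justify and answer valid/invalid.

s_(k+1) = -2*k*factorial(k + 4)/(3*3**k*(k + 6))
s_(k+1) − s_k = -2*(k**3 + 6*k**2 + 5*k + 18)*factorial(k + 3)/(3*3**k*(k + 5)*(k + 6))
(s_(k+1) − s_k) − t_k = 4*(k**3 + 5*k**2 + 18)*factorial(k + 2)/(3*3**k*(k + 5)*(k + 6))

Invalid: residual 4*(k**3 + 5*k**2 + 18)*factorial(k + 2)/(3*3**k*(k + 5)*(k + 6)) ≠ 0.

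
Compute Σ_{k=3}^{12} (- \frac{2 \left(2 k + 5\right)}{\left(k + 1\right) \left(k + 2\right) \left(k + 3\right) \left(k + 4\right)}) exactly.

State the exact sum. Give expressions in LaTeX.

Σ = -25/336

Step 1: r(k) = (k + 1)*(2*k + 7)/((k + 5)*(2*k + 5)).
Factor: A=k + 1; B=k + 5; C=k + 5/2.
Set up (k + 1)·f(k+1) − (k + 4)·f(k) − (k + 5/2) = 0.
Degrees (1,1,1) ⇒ d ≤ 3.
Solving with deg f ≤ 3: f(k) = k*(k + 2)*(k + 4)/6.
Certificate R = B(k−1)f/C = k*(k + 2)*(k + 4)**2/(3*(2*k + 5)) gives s_k = 2*k*(-k - 4)/(3*(k**2 + 4*k + 3)).
Verify: 2*(-2*k - 5)/(k**4 + 10*k**3 + 35*k**2 + 50*k + 24) matches t_k.
Telescoping: Σ = s_(13) − s_(3) = -221/336 − (-7/12) = -25/336.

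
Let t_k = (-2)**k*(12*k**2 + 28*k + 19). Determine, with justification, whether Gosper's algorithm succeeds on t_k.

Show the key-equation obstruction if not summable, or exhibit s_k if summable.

Yes. s_k = (-2)**k*(-4*k**2 - 4*k - 1).

Compute t_(k+1)/t_k: get 2*(-12*k**2 - 52*k - 59)/(12*k**2 + 28*k + 19).
Factor: A=-2; B=1; C=k**2 + 7*k/3 + 19/12.
Solve (-2)·f(k+1) − (1)·f(k) = k**2 + 7*k/3 + 19/12.
From deg A=0, deg B=0, deg C=2: d=2.
Coefficient equations give f(k) = -(2*k + 1)**2/12.
So s_k = (B(k−1)f/C)·t_k = (-(2*k + 1)**2/(12*k**2 + 28*k + 19))·t_k = (-2)**k*(-4*k**2 - 4*k - 1).
Δs = (-2)**k*(12*k**2 + 28*k + 19), as required.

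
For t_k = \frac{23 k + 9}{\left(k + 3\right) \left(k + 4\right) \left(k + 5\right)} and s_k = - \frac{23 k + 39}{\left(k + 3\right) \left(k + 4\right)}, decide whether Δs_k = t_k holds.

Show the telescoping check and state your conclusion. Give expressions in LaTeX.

s_(k+1) = (-23*k - 62)/((k + 4)*(k + 5))
s_(k+1) − s_k = (23*k + 9)/(k**3 + 12*k**2 + 47*k + 60)
(s_(k+1) − s_k) − t_k = 0

valid; difference matches t_k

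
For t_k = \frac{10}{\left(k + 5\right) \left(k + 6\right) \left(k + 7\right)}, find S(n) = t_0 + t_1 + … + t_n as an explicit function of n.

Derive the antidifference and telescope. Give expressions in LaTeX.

S(n) = \frac{n^{2} + 13 n + 12}{6 \left(n^{2} + 13 n + 42\right)}

Step 1: r(k) = (k + 5)/(k + 8).
So A=k + 5 and B=k + 8, with C=1.
Set up (k + 5)·f(k+1) − (k + 7)·f(k) − (1) = 0.
Bound: deg f ≤ 2.
Coefficient equations give f(k) = k*(k + 11)/60.
R(k) = B(k−1)·f(k)/C(k) = k*(k + 7)*(k + 11)/60; s_k = R·t_k = k*(k + 11)/(6*(k + 5)*(k + 6)).
Check: Δs_k = 10/(k**3 + 18*k**2 + 107*k + 210). ✓
Telescope: S(n) = s_(n+1) − s_(0) = (n**2 + 13*n + 12)/(6*(n**2 + 13*n + 42)) − (0) = (n**2 + 13*n + 12)/(6*(n**2 + 13*n + 42)).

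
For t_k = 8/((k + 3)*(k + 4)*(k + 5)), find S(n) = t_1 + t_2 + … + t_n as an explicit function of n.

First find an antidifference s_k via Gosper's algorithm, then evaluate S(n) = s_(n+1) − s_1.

Step 1: r(k) = (k + 3)/(k + 6).
Normal form (A,B,C) = (k + 3, k + 6, 1).
f must satisfy (k + 3)·f(k+1) − (k + 5)·f(k) = 1.
deg f ≤ 2 (via 1,1,0).
Coefficient equations give f(k) = k*(k + 7)/24.
R(k) = B(k−1)·f(k)/C(k) = k*(k + 5)*(k + 7)/24; s_k = R·t_k = k*(k + 7)/(3*(k + 3)*(k + 4)).
Δs = 8/(k**3 + 12*k**2 + 47*k + 60), as required.
Telescope: S(n) = s_(n+1) − s_(1) = (n**2 + 9*n + 8)/(3*(n**2 + 9*n + 20)) − (2/15) = n*(n + 9)/(5*(n**2 + 9*n + 20)).

S(n) = n*(n + 9)/(5*(n**2 + 9*n + 20))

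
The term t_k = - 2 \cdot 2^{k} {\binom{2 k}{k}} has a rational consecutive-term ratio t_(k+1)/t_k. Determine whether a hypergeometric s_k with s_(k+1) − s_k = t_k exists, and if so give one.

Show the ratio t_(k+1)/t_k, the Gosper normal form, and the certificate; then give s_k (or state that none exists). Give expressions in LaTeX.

none (Gosper's algorithm certifies no s_k)

r(k) = 4*(2*k + 1)/(k + 1) after simplifying.
Normal form (A,B,C) = (8*k + 4, k + 1, 1).
f must satisfy (8*k + 4)·f(k+1) − (k)·f(k) = 1.
From deg A=1, deg B=1, deg C=0: d=-1.
d = -1 < 0 ⇒ no nonzero polynomial f; not summable.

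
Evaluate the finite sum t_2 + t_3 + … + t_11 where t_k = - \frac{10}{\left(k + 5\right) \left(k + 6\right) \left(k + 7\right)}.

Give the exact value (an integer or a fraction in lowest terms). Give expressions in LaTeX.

Step 1: r(k) = (k + 5)/(k + 8).
So A=k + 5 and B=k + 8, with C=1.
Set up (k + 5)·f(k+1) − (k + 7)·f(k) − (1) = 0.
deg f ≤ 2 (via 1,1,0).
Solve for f: f(k) = k*(k + 11)/60 (degree 2 ≤ 2).
Certificate R = B(k−1)f/C = k*(k + 7)*(k + 11)/60 gives s_k = k*(-k - 11)/(6*(k + 5)*(k + 6)).
s_(k+1) − s_k = -10/(k**3 + 18*k**2 + 107*k + 210) = t_k.
Sum = s_(12) − s_(2); s_(12) = -23/153, s_(2) = -13/168 ⇒ -625/8568.

Σ = -625/8568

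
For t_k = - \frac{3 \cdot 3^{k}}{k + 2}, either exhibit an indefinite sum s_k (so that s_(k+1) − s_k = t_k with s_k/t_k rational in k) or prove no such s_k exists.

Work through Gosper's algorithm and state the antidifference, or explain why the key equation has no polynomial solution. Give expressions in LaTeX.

none — t_k is not Gosper-summable

Step 1: r(k) = 3*(k + 2)/(k + 3).
So A=3*k + 6 and B=k + 3, with C=1.
Set up (3*k + 6)·f(k+1) − (k + 2)·f(k) − (1) = 0.
deg f ≤ -1 (via 1,1,0).
d = -1 < 0 ⇒ no nonzero polynomial f; not summable.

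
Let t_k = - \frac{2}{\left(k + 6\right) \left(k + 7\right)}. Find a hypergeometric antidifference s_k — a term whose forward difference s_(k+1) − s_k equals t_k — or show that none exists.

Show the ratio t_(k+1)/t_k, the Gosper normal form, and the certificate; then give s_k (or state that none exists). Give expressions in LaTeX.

Step 1: r(k) = (k + 6)/(k + 8).
Normal form (A,B,C) = (k + 6, k + 8, 1).
Key eq: (k + 6)·f(k+1) = (k + 7)·f(k) + (1).
From deg A=1, deg B=1, deg C=0: d=1.
Match coefficients ⇒ f(k) = k/6.
Then R = B(k−1)f/C = k*(k + 7)/6, so s_k = R(k)·t_k = -k/(3*k + 18).
s_(k+1) − s_k = -2/(k**2 + 13*k + 42) = t_k.

s_k = - \frac{k}{3 k + 18}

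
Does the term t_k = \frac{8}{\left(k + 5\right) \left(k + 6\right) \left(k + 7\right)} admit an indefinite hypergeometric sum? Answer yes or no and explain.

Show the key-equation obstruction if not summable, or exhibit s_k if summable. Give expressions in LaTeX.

Yes. s_k = \frac{2 k \left(k + 11\right)}{15 \left(k + 5\right) \left(k + 6\right)}.

Compute t_(k+1)/t_k: get (k + 5)/(k + 8).
Factor: A=k + 5; B=k + 8; C=1.
Set up (k + 5)·f(k+1) − (k + 7)·f(k) − (1) = 0.
Bound: deg f ≤ 2.
Coefficient equations give f(k) = k*(k + 11)/60.
Then R = B(k−1)f/C = k*(k + 7)*(k + 11)/60, so s_k = R(k)·t_k = 2*k*(k + 11)/(15*(k + 5)*(k + 6)).
s_(k+1) − s_k = 8/(k**3 + 18*k**2 + 107*k + 210) = t_k.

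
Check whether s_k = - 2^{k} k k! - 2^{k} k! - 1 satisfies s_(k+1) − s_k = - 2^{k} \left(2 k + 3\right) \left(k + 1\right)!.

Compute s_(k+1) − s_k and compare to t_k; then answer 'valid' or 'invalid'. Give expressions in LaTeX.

s_(k+1) = -2*2**k*k**2*factorial(k) - 6*2**k*k*factorial(k) - 4*2**k*factorial(k) - 1
s_(k+1) − s_k = -2**k*(2*k + 3)*factorial(k + 1)
(s_(k+1) − s_k) − t_k = 0

valid; difference matches t_k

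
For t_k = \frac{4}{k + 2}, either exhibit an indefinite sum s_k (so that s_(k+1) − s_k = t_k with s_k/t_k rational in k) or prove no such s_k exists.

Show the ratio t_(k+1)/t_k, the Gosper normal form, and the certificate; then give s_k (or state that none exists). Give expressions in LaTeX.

Step 1: r(k) = (k + 2)/(k + 3).
Normal form (A,B,C) = (k + 2, k + 3, 1).
Need (k + 2)·f(k+1) − (k + 2)·f(k) = 1.
Bound: deg f ≤ 0.
Put f(k) = c0: A·f(k+1) − B(k−1)·f(k) − C = -1; need -1 = 0 — inconsistent ⇒ no f, not summable.

none (Gosper's algorithm certifies no s_k)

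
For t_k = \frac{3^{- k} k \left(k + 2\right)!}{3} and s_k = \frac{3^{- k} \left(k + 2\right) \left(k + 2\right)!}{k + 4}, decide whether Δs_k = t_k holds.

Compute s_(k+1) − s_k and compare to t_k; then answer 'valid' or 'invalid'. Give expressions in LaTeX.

s_(k+1) = (k + 3)*factorial(k + 3)/(3*3**k*(k + 5))
s_(k+1) − s_k = (k + 1)*(k**2 + 6*k + 6)*factorial(k + 2)/(3*3**k*(k + 4)*(k + 5))
(s_(k+1) − s_k) − t_k = -2*(k**2 + 4*k - 3)*factorial(k + 2)/(3*3**k*(k + 4)*(k + 5))

Invalid: residual - \frac{2 \cdot 3^{- k} \left(k^{2} + 4 k - 3\right) \left(k + 2\right)!}{3 \left(k + 4\right) \left(k + 5\right)} ≠ 0.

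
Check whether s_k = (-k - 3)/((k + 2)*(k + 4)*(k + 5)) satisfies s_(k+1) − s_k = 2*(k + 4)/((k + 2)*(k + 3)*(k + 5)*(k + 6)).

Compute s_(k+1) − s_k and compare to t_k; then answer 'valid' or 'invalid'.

Invalid: residual (-3*k - 10)/(k**5 + 20*k**4 + 155*k**3 + 580*k**2 + 1044*k + 720) ≠ 0.

s_(k+1) = (-k - 4)/((k + 3)*(k + 5)*(k + 6))
s_(k+1) − s_k = (-(k + 2)*(k + 4)**2 + (k + 3)**2*(k + 6))/((k + 2)*(k + 3)*(k + 4)*(k + 5)*(k + 6))
(s_(k+1) − s_k) − t_k = (-3*k - 10)/(k**5 + 20*k**4 + 155*k**3 + 580*k**2 + 1044*k + 720)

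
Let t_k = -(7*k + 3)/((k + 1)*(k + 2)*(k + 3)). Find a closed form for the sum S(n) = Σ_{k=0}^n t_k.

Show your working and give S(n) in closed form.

Compute t_(k+1)/t_k: get (k + 1)*(7*k + 10)/((k + 4)*(7*k + 3)).
Normal form (A,B,C) = (k + 1, k + 4, k + 3/7).
Set up (k + 1)·f(k+1) − (k + 3)·f(k) − (k + 3/7) = 0.
deg f ≤ 2 (via 1,1,1).
Solve for f: f(k) = k*(5*k + 1)/14 (degree 2 ≤ 2).
Certificate R = B(k−1)f/C = k*(k + 3)*(5*k + 1)/(2*(7*k + 3)) gives s_k = k*(-5*k - 1)/(2*(k + 1)*(k + 2)).
Verify: (-7*k - 3)/(k**3 + 6*k**2 + 11*k + 6) matches t_k.
Σ_(k=0)^n t_k = s_(n+1) − s_(0) = ((-5*n**2 - 11*n - 6)/(2*(n**2 + 5*n + 6))) − (0), i.e. (-5*n**2 - 11*n - 6)/(2*(n**2 + 5*n + 6)).

S(n) = (-5*n**2 - 11*n - 6)/(2*(n**2 + 5*n + 6))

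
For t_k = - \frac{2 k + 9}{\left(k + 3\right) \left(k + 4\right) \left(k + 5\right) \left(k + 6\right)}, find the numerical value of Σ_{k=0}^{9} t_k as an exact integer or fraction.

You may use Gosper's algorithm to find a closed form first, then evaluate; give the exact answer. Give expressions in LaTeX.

Compute t_(k+1)/t_k: get (k + 3)*(2*k + 11)/((k + 7)*(2*k + 9)).
So A=k + 3 and B=k + 7, with C=k + 9/2.
Need (k + 3)·f(k+1) − (k + 6)·f(k) = k + 9/2.
From deg A=1, deg B=1, deg C=1: d=3.
A polynomial solution: f(k) = k*(k + 4)*(k + 8)/30.
So s_k = (B(k−1)f/C)·t_k = (k*(k + 4)*(k + 6)*(k + 8)/(15*(2*k + 9)))·t_k = k*(-k - 8)/(15*(k**2 + 8*k + 15)).
Δs = (-2*k - 9)/(k**4 + 18*k**3 + 119*k**2 + 342*k + 360), as required.
Sum = s_(10) − s_(0); s_(10) = -4/65, s_(0) = 0 ⇒ -4/65.

Σ = -4/65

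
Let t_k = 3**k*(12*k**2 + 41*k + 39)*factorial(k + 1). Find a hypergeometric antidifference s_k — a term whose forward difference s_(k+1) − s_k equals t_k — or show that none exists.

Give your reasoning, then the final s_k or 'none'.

r(k) = 3*(12*k**3 + 89*k**2 + 222*k + 184)/(12*k**2 + 41*k + 39) after simplifying.
Take A(k)=3*k + 6, B(k)=1, C(k)=k**2 + 41*k/12 + 13/4.
Solve (3*k + 6)·f(k+1) − (1)·f(k) = k**2 + 41*k/12 + 13/4.
Degrees (1,0,2) ⇒ d ≤ 1.
Coefficient equations give f(k) = (4*k + 3)/12.
Certificate R = B(k−1)f/C = (4*k + 3)/(12*k**2 + 41*k + 39) gives s_k = 3**k*(4*k + 3)*factorial(k + 1).
Check: Δs_k = 3**k*(12*k**2 + 41*k + 39)*factorial(k + 1). ✓

s_k = 3**k*(4*k + 3)*factorial(k + 1)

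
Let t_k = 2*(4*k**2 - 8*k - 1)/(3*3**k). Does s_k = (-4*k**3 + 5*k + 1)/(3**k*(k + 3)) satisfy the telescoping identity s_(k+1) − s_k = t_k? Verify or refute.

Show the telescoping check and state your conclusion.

s_(k+1) = (5*k - 4*(k + 1)**3 + 6)/(3*3**k*(k + 4))
s_(k+1) − s_k = 2*(4*k**4 + 12*k**3 - 29*k**2 - 41*k - 3)/(3*3**k*(k**2 + 7*k + 12))
(s_(k+1) − s_k) − t_k = 2*(-8*k**3 - 20*k**2 + 62*k + 9)/(3*3**k*(k**2 + 7*k + 12))

Invalid: residual 2*(-8*k**3 - 20*k**2 + 62*k + 9)/(3*3**k*(k**2 + 7*k + 12)) ≠ 0.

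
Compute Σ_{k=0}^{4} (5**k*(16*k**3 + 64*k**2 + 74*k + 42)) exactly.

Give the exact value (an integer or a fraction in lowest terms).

Σ = 1665622

t_(k+1)/t_k = 5*(8*k**3 + 56*k**2 + 125*k + 98)/(8*k**3 + 32*k**2 + 37*k + 21).
Normal form (A,B,C) = (5, 1, k**3 + 4*k**2 + 37*k/8 + 21/8).
Set up (5)·f(k+1) − (1)·f(k) − (k**3 + 4*k**2 + 37*k/8 + 21/8) = 0.
Bound: deg f ≤ 3.
A polynomial solution: f(k) = (4*k**3 + k**2 + k + 3)/16.
Then R = B(k−1)f/C = (4*k**3 + k**2 + k + 3)/(2*(8*k**3 + 32*k**2 + 37*k + 21)), so s_k = R(k)·t_k = 5**k*(4*k**3 + k**2 + k + 3).
Verify: 5**k*(16*k**3 + 64*k**2 + 74*k + 42) matches t_k.
Evaluate s at k=5 and k=0: 1665625 and 3; difference 1665622.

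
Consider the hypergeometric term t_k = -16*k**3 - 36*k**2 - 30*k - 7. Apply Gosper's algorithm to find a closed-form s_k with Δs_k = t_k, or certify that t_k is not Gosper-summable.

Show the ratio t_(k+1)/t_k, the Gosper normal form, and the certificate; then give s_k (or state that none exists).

Ratio r(k) = (16*k**3 + 84*k**2 + 150*k + 89)/(16*k**3 + 36*k**2 + 30*k + 7).
Factor: A=1; B=1; C=k**3 + 9*k**2/4 + 15*k/8 + 7/16.
Solve (1)·f(k+1) − (1)·f(k) = k**3 + 9*k**2/4 + 15*k/8 + 7/16.
Degrees (0,0,3) ⇒ d ≤ 4.
Solve for f: f(k) = k*(2*k - 1)*(2*k**2 + 3*k + 2)/16 (degree 4 ≤ 4).
Certificate R = B(k−1)f/C = k*(2*k - 1)*(2*k**2 + 3*k + 2)/(16*k**3 + 36*k**2 + 30*k + 7) gives s_k = k*(-4*k**3 - 4*k**2 - k + 2).
Check: Δs_k = -16*k**3 - 36*k**2 - 30*k - 7. ✓

s_k = k*(-4*k**3 - 4*k**2 - k + 2)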